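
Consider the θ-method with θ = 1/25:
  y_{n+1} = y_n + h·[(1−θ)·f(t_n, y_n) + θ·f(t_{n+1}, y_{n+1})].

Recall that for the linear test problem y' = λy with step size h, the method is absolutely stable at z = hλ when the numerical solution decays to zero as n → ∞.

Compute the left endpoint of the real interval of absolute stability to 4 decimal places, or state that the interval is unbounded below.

On y'=λy, z=hλ:
  y_{n+1} = y_n + z·[24/25·y_n + 1/25·y_{n+1}] ⇒ (1 − 1/25z)y_{n+1} = (1 + 24/25z)y_n
  so R(z) = (1 + 24/25z)/(1 − 1/25z).

Solve |R(x)|<1 on ℝ⁻.
x=-0.69: |R|=0.3285
R=−1: 1+24/25x = −1+1/25x ⇒ -23/25x=2 ⇒ x=2/(-23/25)=-2.1739
Confirm numerically:
  x=-1.994: |R|=0.84671 <1
  x=-1.767: |R|=0.65035 <1
  x=-1.514: |R|=0.42755 <1
  x=-2.766: |R|=1.49046 >1
  x=-2.596: |R|=1.35179 >1
  x=-2.458: |R|=1.23796 >1
Stable set (-2.1739, 0).

z* = -2.1739.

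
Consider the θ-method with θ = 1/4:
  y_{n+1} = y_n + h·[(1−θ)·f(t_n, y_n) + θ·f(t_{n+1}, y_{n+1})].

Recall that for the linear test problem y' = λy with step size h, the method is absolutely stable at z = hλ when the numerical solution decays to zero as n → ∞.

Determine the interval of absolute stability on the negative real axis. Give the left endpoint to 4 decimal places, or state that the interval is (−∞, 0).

(-4.0000, 0).

With y'=λy (z=hλ):
  y_{n+1} = y_n + z·[3/4·y_n + 1/4·y_{n+1}] ⇒ (1 − 1/4z)y_{n+1} = (1 + 3/4z)y_n
  so R(z) = (1 + 3/4z)/(1 − 1/4z).

Find x<0 with |R(x)|<1.
x=-1.57: |R|=0.1275
R=−1: 1+3/4x = −1+1/4x ⇒ -1/2x=2 ⇒ x=2/(-1/2)=-4.0000
Confirm numerically:
  x=-3.257: |R|=0.79523 <1
  x=-2.253: |R|=0.44123 <1
  x=-2.097: |R|=0.37576 <1
  x=-1.680: |R|=0.18310 <1
  x=-4.591: |R|=1.13759 >1
  x=-4.264: |R|=1.06389 >1
  x=-4.087: |R|=1.02152 >1
So |R|<1 on (-4.0000, 0).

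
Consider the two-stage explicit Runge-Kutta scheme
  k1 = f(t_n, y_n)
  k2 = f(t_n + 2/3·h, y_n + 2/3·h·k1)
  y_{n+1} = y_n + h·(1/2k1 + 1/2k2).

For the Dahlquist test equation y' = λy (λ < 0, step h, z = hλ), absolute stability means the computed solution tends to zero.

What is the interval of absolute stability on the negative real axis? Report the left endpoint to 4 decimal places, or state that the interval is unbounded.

(-3.0000, 0).

With y'=λy (z=hλ):
  k1=λy_n ⇒ h·k1=z·y_n;  k2=λ(1+2/3z)y_n ⇒ h·k2=z(1+2/3z)y_n
  y_{n+1}/y_n = 1 + 1/2z + 1/2z(1+2/3z) = 1 + z + 1/3z²
  R(z) = 1 + z + 1/3z².

Find x<0 with |R(x)|<1.
x=-0.93: |R|=0.3583
R=1: x+1/3x²=0 ⇒ x=−3=-3.0000; min R=1−1/(4·1/3)=0.2500>−1
Confirm numerically:
  x=-2.428: |R|=0.53706 <1
  x=-2.244: |R|=0.43451 <1
  x=-2.106: |R|=0.37241 <1
  x=-1.967: |R|=0.32270 <1
  x=-3.525: |R|=1.61687 >1
  x=-3.459: |R|=1.52923 >1
  x=-3.317: |R|=1.35050 >1
Interval (-3.0000, 0).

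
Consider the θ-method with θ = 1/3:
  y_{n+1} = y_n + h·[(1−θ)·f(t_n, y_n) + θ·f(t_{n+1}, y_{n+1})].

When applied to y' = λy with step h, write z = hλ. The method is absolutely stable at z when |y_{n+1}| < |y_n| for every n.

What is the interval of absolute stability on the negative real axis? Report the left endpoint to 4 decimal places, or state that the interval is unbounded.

z∈(-6.0000,0).

On y'=λy, z=hλ:
  y_{n+1} = y_n + z·[2/3·y_n + 1/3·y_{n+1}] ⇒ (1 − 1/3z)y_{n+1} = (1 + 2/3z)y_n
  so R(z) = (1 + 2/3z)/(1 − 1/3z).

Solve |R(x)|<1 on ℝ⁻.
x=-1.52: |R|=0.0088
R=−1: 1+2/3x = −1+1/3x ⇒ -1/3x=2 ⇒ x=2/(-1/3)=-6.0000
Confirm numerically:
  x=-5.316: |R|=0.91775 <1
  x=-3.237: |R|=0.55700 <1
  x=-3.232: |R|=0.55584 <1
  x=-6.372: |R|=1.03969 >1
  x=-6.182: |R|=1.01982 >1
So |R|<1 on (-6.0000, 0).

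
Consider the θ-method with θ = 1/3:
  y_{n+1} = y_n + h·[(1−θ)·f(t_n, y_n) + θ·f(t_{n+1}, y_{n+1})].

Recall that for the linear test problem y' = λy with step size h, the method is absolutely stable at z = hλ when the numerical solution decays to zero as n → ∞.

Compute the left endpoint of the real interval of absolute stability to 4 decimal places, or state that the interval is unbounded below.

z* = -6.0000.

Test eqn y'=λy, z=hλ:
  y_{n+1} = y_n + z·[2/3·y_n + 1/3·y_{n+1}] ⇒ (1 − 1/3z)y_{n+1} = (1 + 2/3z)y_n
  so R(z) = (1 + 2/3z)/(1 − 1/3z).

Solve |R(x)|<1 on ℝ⁻.
x=-1.43: |R|=0.0316
R=−1: 1+2/3x = −1+1/3x ⇒ -1/3x=2 ⇒ x=2/(-1/3)=-6.0000
Confirm numerically:
  x=-5.959: |R|=0.99542 <1
  x=-4.572: |R|=0.81141 <1
  x=-4.447: |R|=0.79146 <1
  x=-3.484: |R|=0.61197 <1
  x=-6.566: |R|=1.05917 >1
  x=-6.326: |R|=1.03496 >1
  x=-6.149: |R|=1.01629 >1
Interval (-6.0000, 0).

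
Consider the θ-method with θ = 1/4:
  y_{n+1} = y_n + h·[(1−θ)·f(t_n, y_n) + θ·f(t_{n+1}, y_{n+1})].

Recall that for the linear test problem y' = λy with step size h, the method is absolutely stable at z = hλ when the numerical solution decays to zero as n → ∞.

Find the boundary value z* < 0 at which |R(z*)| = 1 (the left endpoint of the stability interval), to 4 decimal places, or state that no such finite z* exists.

z* = -4.0000.

With y'=λy (z=hλ):
  y_{n+1} = y_n + z·[3/4·y_n + 1/4·y_{n+1}] ⇒ (1 − 1/4z)y_{n+1} = (1 + 3/4z)y_n
  ⇒ R(z) = (1 + 3/4z)/(1 − 1/4z).

Boundary: |R(x)|=1, x<0.
x=-0.81: |R|=0.3264
R=−1: 1+3/4x = −1+1/4x ⇒ -1/2x=2 ⇒ x=2/(-1/2)=-4.0000
Confirm numerically:
  x=-3.969: |R|=0.99222 <1
  x=-3.898: |R|=0.97417 <1
  x=-2.143: |R|=0.39541 <1
  x=-1.754: |R|=0.21933 <1
  x=-4.450: |R|=1.10651 >1
  x=-4.442: |R|=1.10471 >1
  x=-4.320: |R|=1.07692 >1
So |R|<1 on (-4.0000, 0).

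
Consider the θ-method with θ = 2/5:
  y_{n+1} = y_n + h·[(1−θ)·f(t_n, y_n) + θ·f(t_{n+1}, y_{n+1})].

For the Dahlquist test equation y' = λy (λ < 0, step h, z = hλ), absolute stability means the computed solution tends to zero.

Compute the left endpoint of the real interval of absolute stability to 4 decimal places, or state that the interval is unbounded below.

left endpoint -10.0000.

With y'=λy (z=hλ):
  y_{n+1} = y_n + z·[3/5·y_n + 2/5·y_{n+1}] ⇒ (1 − 2/5z)y_{n+1} = (1 + 3/5z)y_n
  ⇒ R(z) = (1 + 3/5z)/(1 − 2/5z).

Solve |R(x)|<1 on ℝ⁻.
x=-0.74: |R|=0.4290
R=−1: 1+3/5x = −1+2/5x ⇒ -1/5x=2 ⇒ x=2/(-1/5)=-10.0000
Confirm numerically:
  x=-8.770: |R|=0.94543 <1
  x=-6.648: |R|=0.81679 <1
  x=-5.754: |R|=0.74279 <1
  x=-4.065: |R|=0.54798 <1
  x=-10.382: |R|=1.01483 >1
  x=-10.334: |R|=1.01301 >1
  x=-10.322: |R|=1.01256 >1
Interval (-10.0000, 0).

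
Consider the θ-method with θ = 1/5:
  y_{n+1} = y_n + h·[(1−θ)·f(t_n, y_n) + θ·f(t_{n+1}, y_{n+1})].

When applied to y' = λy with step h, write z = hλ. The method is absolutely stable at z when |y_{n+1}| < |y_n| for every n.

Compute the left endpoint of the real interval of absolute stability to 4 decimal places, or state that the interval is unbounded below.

left endpoint -3.3333.

Test eqn y'=λy, z=hλ:
  y_{n+1} = y_n + z·[4/5·y_n + 1/5·y_{n+1}] ⇒ (1 − 1/5z)y_{n+1} = (1 + 4/5z)y_n
  so R(z) = (1 + 4/5z)/(1 − 1/5z).

Find x<0 with |R(x)|<1.
x=-0.93: |R|=0.2159
R=−1: 1+4/5x = −1+1/5x ⇒ -3/5x=2 ⇒ x=2/(-3/5)=-3.3333
Confirm numerically:
  x=-3.251: |R|=0.97006 <1
  x=-2.640: |R|=0.72775 <1
  x=-2.252: |R|=0.55268 <1
  x=-1.609: |R|=0.21728 <1
  x=-3.503: |R|=1.05986 >1
  x=-3.379: |R|=1.01635 >1
  x=-3.356: |R|=1.00814 >1
So |R|<1 on (-3.3333, 0).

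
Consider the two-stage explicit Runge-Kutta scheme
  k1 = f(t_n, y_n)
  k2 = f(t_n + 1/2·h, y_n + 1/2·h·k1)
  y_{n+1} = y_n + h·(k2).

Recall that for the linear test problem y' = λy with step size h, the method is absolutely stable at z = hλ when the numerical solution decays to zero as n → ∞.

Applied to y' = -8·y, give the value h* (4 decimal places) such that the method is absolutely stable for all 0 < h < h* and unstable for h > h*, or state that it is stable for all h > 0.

Set f=λy, z=hλ:
  k1=λy_n ⇒ h·k1=z·y_n;  k2=λ(1+1/2z)y_n ⇒ h·k2=z(1+1/2z)y_n
  y_{n+1}/y_n = 1 + z(1+1/2z) = 1 + z + 1/2z²
  Hence R(z) = 1 + z + 1/2z².

Boundary: |R(x)|=1, x<0.
x=-0.6: |R|=0.5800
R=1: x+1/2x²=0 ⇒ x=−2=-2.0000; min R=1−1/(4·1/2)=0.5000>−1
Confirm numerically:
  x=-1.952: |R|=0.95315 <1
  x=-1.718: |R|=0.75776 <1
  x=-1.608: |R|=0.68483 <1
  x=-1.398: |R|=0.57920 <1
  x=-2.255: |R|=1.28751 >1
  x=-2.239: |R|=1.26756 >1
  x=-2.138: |R|=1.14752 >1
So |R|<1 on (-2.0000, 0).

(-2.0000,0); λ=-8 ⇒ h* = (2)/8 = 0.2500.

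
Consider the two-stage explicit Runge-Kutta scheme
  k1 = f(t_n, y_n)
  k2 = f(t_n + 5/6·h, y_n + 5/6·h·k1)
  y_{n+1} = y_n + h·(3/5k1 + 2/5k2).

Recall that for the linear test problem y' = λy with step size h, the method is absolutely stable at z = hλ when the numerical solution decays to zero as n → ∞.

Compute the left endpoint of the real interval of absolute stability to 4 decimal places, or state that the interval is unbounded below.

Set f=λy, z=hλ:
  k1=λy_n ⇒ h·k1=z·y_n;  k2=λ(1+5/6z)y_n ⇒ h·k2=z(1+5/6z)y_n
  y_{n+1}/y_n = 1 + 3/5z + 2/5z(1+5/6z) = 1 + z + 1/3z²
  so R(z) = 1 + z + 1/3z².

Solve |R(x)|<1 on ℝ⁻.
x=-0.79: |R|=0.4180
R=1: x+1/3x²=0 ⇒ x=−3=-3.0000; min R=1−1/(4·1/3)=0.2500>−1
Confirm numerically:
  x=-2.778: |R|=0.79443 <1
  x=-2.569: |R|=0.63092 <1
  x=-2.491: |R|=0.57736 <1
  x=-2.360: |R|=0.49653 <1
  x=-3.338: |R|=1.37608 >1
  x=-3.156: |R|=1.16411 >1
Stable set (-3.0000, 0).

left endpoint -3.0000.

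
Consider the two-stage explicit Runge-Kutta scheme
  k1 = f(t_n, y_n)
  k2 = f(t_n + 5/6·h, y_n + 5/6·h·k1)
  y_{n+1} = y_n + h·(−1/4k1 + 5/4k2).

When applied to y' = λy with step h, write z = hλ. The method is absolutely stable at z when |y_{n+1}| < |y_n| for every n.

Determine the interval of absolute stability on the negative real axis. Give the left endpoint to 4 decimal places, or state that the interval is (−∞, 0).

(-0.9600, 0).

With y'=λy (z=hλ):
  k1=λy_n ⇒ h·k1=z·y_n;  k2=λ(1+5/6z)y_n ⇒ h·k2=z(1+5/6z)y_n
  y_{n+1}/y_n = 1 − 1/4z + 5/4z(1+5/6z) = 1 + z + 25/24z²
  R(z) = 1 + z + 25/24z².

Solve |R(x)|<1 on ℝ⁻.
x=-1.65: |R|=2.1859
R=1: x+25/24x²=0 ⇒ x=−24/25=-0.9600; min R=1−1/(4·25/24)=0.7600>−1
Confirm numerically:
  x=-0.762: |R|=0.84284 <1
  x=-0.594: |R|=0.77354 <1
  x=-1.321: |R|=1.49675 >1
  x=-1.207: |R|=1.31055 >1
  x=-1.080: |R|=1.13500 >1
So |R|<1 on (-0.9600, 0).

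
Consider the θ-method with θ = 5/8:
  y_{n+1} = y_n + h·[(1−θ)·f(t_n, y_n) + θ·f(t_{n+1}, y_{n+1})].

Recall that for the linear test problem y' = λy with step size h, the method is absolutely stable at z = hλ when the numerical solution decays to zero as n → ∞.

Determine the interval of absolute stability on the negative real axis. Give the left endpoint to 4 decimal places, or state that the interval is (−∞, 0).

Set f=λy, z=hλ:
  y_{n+1} = y_n + z·[3/8·y_n + 5/8·y_{n+1}] ⇒ (1 − 5/8z)y_{n+1} = (1 + 3/8z)y_n
  Hence R(z) = (1 + 3/8z)/(1 − 5/8z).

Boundary: |R(x)|=1, x<0.
x=-1.4: |R|=0.2533
x=-2: |R|=0.1111
x=-10: |R|=0.3793
x=-100: |R|=0.5748
θ=5/8≥1/2 ⇒ |1+3/8x|<|1−5/8x| ∀x<0 ⇒ stable on all of ℝ⁻.

unbounded; (−∞, 0).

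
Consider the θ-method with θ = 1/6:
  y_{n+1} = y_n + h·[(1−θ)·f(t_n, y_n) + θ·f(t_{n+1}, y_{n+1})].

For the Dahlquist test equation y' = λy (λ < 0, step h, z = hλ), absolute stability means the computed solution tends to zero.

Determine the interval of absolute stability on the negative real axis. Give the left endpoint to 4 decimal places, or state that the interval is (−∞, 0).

z∈(-3.0000,0).

Test eqn y'=λy, z=hλ:
  y_{n+1} = y_n + z·[5/6·y_n + 1/6·y_{n+1}] ⇒ (1 − 1/6z)y_{n+1} = (1 + 5/6z)y_n
  R(z) = (1 + 5/6z)/(1 − 1/6z).

Solve |R(x)|<1 on ℝ⁻.
x=-1.38: |R|=0.1220
R=−1: 1+5/6x = −1+1/6x ⇒ -2/3x=2 ⇒ x=2/(-2/3)=-3.0000
Confirm numerically:
  x=-2.607: |R|=0.81736 <1
  x=-2.049: |R|=0.52739 <1
  x=-1.554: |R|=0.23431 <1
  x=-3.442: |R|=1.18725 >1
  x=-3.050: |R|=1.02210 >1
Interval (-3.0000, 0).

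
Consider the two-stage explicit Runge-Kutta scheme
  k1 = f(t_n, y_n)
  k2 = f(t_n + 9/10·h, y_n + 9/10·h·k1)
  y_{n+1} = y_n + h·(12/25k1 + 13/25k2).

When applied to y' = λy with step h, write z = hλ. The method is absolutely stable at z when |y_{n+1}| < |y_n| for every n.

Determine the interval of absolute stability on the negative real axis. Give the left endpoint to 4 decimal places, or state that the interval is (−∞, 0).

z∈(-2.1368,0).

Set f=λy, z=hλ:
  k1=λy_n ⇒ h·k1=z·y_n;  k2=λ(1+9/10z)y_n ⇒ h·k2=z(1+9/10z)y_n
  y_{n+1}/y_n = 1 + 12/25z + 13/25z(1+9/10z) = 1 + z + 117/250z²
  ⇒ R(z) = 1 + z + 117/250z².

Need |R(x)|<1, x<0.
x=-0.97: |R|=0.4703
R=1: x+117/250x²=0 ⇒ x=−250/117=-2.1368; min R=1−1/(4·117/250)=0.4658>−1
Confirm numerically:
  x=-2.004: |R|=0.87550 <1
  x=-1.977: |R|=0.85219 <1
  x=-1.366: |R|=0.50727 <1
  x=-2.305: |R|=1.18150 >1
  x=-2.273: |R|=1.14494 >1
So |R|<1 on (-2.1368, 0).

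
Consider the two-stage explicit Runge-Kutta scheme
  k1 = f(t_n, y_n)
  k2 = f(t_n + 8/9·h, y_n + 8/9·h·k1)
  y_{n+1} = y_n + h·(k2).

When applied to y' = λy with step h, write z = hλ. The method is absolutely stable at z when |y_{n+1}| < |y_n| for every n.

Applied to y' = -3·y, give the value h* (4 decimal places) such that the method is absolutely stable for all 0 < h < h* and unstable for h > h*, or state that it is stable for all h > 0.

(-1.1250,0); λ=-3 ⇒ h* = (9/8)/3 = 0.3750.

Set f=λy, z=hλ:
  k1=λy_n ⇒ h·k1=z·y_n;  k2=λ(1+8/9z)y_n ⇒ h·k2=z(1+8/9z)y_n
  y_{n+1}/y_n = 1 + z(1+8/9z) = 1 + z + 8/9z²
  Hence R(z) = 1 + z + 8/9z².

Find x<0 with |R(x)|<1.
x=-1.34: |R|=1.2561
R=1: x+8/9x²=0 ⇒ x=−9/8=-1.1250; min R=1−1/(4·8/9)=0.7188>−1
Confirm numerically:
  x=-0.978: |R|=0.87221 <1
  x=-0.650: |R|=0.72556 <1
  x=-0.524: |R|=0.72007 <1
  x=-1.419: |R|=1.37083 >1
  x=-1.390: |R|=1.32742 >1
  x=-1.249: |R|=1.13767 >1
Stable set (-1.1250, 0).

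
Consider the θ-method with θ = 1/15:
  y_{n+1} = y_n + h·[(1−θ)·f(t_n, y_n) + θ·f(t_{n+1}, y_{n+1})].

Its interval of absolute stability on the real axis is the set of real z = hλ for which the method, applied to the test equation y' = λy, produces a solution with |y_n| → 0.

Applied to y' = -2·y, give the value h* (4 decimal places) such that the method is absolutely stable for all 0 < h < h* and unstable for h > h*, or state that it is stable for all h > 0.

(-2.3077,0); λ=-2 ⇒ h* = (30/13)/2 = 1.1538.

With y'=λy (z=hλ):
  y_{n+1} = y_n + z·[14/15·y_n + 1/15·y_{n+1}] ⇒ (1 − 1/15z)y_{n+1} = (1 + 14/15z)y_n
  so R(z) = (1 + 14/15z)/(1 − 1/15z).

Boundary: |R(x)|=1, x<0.
x=-0.83: |R|=0.2135
R=−1: 1+14/15x = −1+1/15x ⇒ -13/15x=2 ⇒ x=2/(-13/15)=-2.3077
Confirm numerically:
  x=-2.079: |R|=0.82593 <1
  x=-1.994: |R|=0.76003 <1
  x=-1.577: |R|=0.42698 <1
  x=-1.332: |R|=0.22337 <1
  x=-2.899: |R|=1.42947 >1
  x=-2.577: |R|=1.19918 >1
  x=-2.554: |R|=1.18241 >1
So |R|<1 on (-2.3077, 0).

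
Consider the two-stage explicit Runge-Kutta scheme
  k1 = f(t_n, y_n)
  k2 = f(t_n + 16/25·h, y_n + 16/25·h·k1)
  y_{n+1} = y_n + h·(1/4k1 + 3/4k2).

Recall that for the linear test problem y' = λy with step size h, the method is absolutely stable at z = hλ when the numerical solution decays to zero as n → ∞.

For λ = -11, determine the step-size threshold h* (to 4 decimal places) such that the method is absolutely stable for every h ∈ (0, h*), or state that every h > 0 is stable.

(-2.0833,0); λ=-11 ⇒ h* = (25/12)/11 = 0.1894.

Set f=λy, z=hλ:
  k1=λy_n ⇒ h·k1=z·y_n;  k2=λ(1+16/25z)y_n ⇒ h·k2=z(1+16/25z)y_n
  y_{n+1}/y_n = 1 + 1/4z + 3/4z(1+16/25z) = 1 + z + 12/25z²
  ⇒ R(z) = 1 + z + 12/25z².

Solve |R(x)|<1 on ℝ⁻.
x=-1.09: |R|=0.4803
R=1: x+12/25x²=0 ⇒ x=−25/12=-2.0833; min R=1−1/(4·12/25)=0.4792>−1
Confirm numerically:
  x=-1.801: |R|=0.75593 <1
  x=-1.135: |R|=0.48335 <1
  x=-0.918: |R|=0.48651 <1
  x=-0.889: |R|=0.49035 <1
  x=-2.613: |R|=1.66433 >1
  x=-2.313: |R|=1.25499 >1
Stable set (-2.0833, 0).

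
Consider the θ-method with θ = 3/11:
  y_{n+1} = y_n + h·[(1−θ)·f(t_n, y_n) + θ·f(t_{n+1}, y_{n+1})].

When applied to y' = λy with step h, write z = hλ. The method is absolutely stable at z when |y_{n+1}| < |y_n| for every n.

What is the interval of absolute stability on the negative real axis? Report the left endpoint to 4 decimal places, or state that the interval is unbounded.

(-4.4000, 0).

On y'=λy, z=hλ:
  y_{n+1} = y_n + z·[8/11·y_n + 3/11·y_{n+1}] ⇒ (1 − 3/11z)y_{n+1} = (1 + 8/11z)y_n
  ⇒ R(z) = (1 + 8/11z)/(1 − 3/11z).

Boundary: |R(x)|=1, x<0.
x=-1.76: |R|=0.1892
R=−1: 1+8/11x = −1+3/11x ⇒ -5/11x=2 ⇒ x=2/(-5/11)=-4.4000
Confirm numerically:
  x=-4.276: |R|=0.97398 <1
  x=-2.960: |R|=0.63783 <1
  x=-2.791: |R|=0.58473 <1
  x=-4.809: |R|=1.08043 >1
  x=-4.505: |R|=1.02142 >1
  x=-4.500: |R|=1.02041 >1
So |R|<1 on (-4.4000, 0).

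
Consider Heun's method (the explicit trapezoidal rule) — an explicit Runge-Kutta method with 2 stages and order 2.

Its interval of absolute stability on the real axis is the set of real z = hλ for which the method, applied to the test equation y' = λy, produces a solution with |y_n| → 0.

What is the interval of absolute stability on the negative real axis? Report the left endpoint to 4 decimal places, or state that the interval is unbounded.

z∈(-2.0000,0).

On y'=λy, z=hλ:
  order 2, 2-stage ⇒ R(z)=1+z+z^2/2
  (e.g. R(-1.6)=0.68000, |R|=0.68000)

Need |R(x)|<1, x<0.
x=-1.6: |R|=0.6800
|R(-2.32)|=1.3712 |R(-1.13)|=0.5085 |R(-0.83)|=0.5145
Bisect:
  x_lo=-2.3352 |R|=1.3914  x_hi=-0.0934 |R|=0.9109
  mid=-1.21433 |R|=0.52297 →hi
  mid=-1.77478 |R|=0.80014 →hi
  mid=-2.05500 |R|=1.05651 →lo
  mid=-1.91489 |R|=0.91851 →hi
  mid=-1.98495 |R|=0.98506 →hi
  mid=-2.01997 |R|=1.02017 →lo
  mid=-2.00246 |R|=1.00246 →lo
  mid=-1.99370 |R|=0.99372 →hi
  ...
  [-2.00013,-2.00000] ⇒ x*=-2.0000
Interval (-2.0000, 0).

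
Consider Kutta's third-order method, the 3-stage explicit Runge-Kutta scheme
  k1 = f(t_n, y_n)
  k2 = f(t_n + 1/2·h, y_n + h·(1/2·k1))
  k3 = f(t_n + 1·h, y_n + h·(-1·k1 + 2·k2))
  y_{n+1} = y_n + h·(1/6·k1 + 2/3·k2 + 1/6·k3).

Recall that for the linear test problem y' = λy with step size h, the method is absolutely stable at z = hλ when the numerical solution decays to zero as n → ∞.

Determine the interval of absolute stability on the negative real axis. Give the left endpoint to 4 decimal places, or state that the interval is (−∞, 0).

Set f=λy, z=hλ:
  order 3, 3-stage ⇒ R(z)=1+z+z^2/2+z^3/6
  (e.g. R(-0.78)=0.44511, |R|=0.44511)

Need |R(x)|<1, x<0.
x=-0.78: |R|=0.4451
|R(-2.53)|=1.0286 |R(-2.47)|=0.9311 |R(-1.2)|=0.2320
Bisect:
  x_lo=-3.0489 |R|=2.1245  x_hi=-0.1529 |R|=0.8582
  mid=-1.60089 |R|=0.00327 →hi
  mid=-2.32487 |R|=0.71669 →hi
  mid=-2.68686 |R|=1.31009 →lo
  mid=-2.50586 |R|=0.98872 →hi
  mid=-2.59636 |R|=1.14287 →lo
  mid=-2.55111 |R|=1.06421 →lo
  mid=-2.52849 |R|=1.02607 →lo
  mid=-2.51718 |R|=1.00730 →lo
  ...
  [-2.51276,-2.51258] ⇒ x*=-2.5127
So |R|<1 on (-2.5127, 0).

z∈(-2.5127,0).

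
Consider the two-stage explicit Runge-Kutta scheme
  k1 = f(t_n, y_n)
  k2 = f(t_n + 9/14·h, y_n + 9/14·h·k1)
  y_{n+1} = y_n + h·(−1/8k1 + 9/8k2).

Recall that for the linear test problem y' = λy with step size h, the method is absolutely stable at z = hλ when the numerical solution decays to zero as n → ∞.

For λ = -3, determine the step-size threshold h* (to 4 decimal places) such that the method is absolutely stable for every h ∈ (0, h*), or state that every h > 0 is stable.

(-1.3827,0); λ=-3 ⇒ h* = (112/81)/3 = 0.4609.

On y'=λy, z=hλ:
  k1=λy_n ⇒ h·k1=z·y_n;  k2=λ(1+9/14z)y_n ⇒ h·k2=z(1+9/14z)y_n
  y_{n+1}/y_n = 1 − 1/8z + 9/8z(1+9/14z) = 1 + z + 81/112z²
  ⇒ R(z) = 1 + z + 81/112z².

Boundary: |R(x)|=1, x<0.
x=-1.14: |R|=0.7999
R=1: x+81/112x²=0 ⇒ x=−112/81=-1.3827; min R=1−1/(4·81/112)=0.6543>−1
Confirm numerically:
  x=-0.977: |R|=0.71333 <1
  x=-0.920: |R|=0.69213 <1
  x=-0.875: |R|=0.67871 <1
  x=-0.597: |R|=0.66076 <1
  x=-1.826: |R|=1.58540 >1
  x=-1.778: |R|=1.50829 >1
  x=-1.730: |R|=1.43451 >1
So |R|<1 on (-1.3827, 0).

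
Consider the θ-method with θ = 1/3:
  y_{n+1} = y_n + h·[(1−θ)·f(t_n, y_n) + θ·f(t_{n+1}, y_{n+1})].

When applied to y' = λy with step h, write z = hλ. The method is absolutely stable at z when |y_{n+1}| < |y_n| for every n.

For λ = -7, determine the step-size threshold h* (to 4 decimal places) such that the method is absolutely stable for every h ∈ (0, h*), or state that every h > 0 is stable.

Test eqn y'=λy, z=hλ:
  y_{n+1} = y_n + z·[2/3·y_n + 1/3·y_{n+1}] ⇒ (1 − 1/3z)y_{n+1} = (1 + 2/3z)y_n
  so R(z) = (1 + 2/3z)/(1 − 1/3z).

Find x<0 with |R(x)|<1.
x=-0.69: |R|=0.4390
R=−1: 1+2/3x = −1+1/3x ⇒ -1/3x=2 ⇒ x=2/(-1/3)=-6.0000
Confirm numerically:
  x=-5.074: |R|=0.88531 <1
  x=-4.524: |R|=0.80383 <1
  x=-3.835: |R|=0.68325 <1
  x=-3.544: |R|=0.62469 <1
  x=-6.487: |R|=1.05133 >1
  x=-6.392: |R|=1.04174 >1
  x=-6.291: |R|=1.03132 >1
Stable set (-6.0000, 0).

(-6.0000,0); λ=-7 ⇒ h* = (6)/7 = 0.8571.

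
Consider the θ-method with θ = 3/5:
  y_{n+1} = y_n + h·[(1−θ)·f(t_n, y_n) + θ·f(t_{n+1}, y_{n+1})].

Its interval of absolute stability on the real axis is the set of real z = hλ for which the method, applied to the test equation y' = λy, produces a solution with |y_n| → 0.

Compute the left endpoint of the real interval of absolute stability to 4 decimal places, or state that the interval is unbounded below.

With y'=λy (z=hλ):
  y_{n+1} = y_n + z·[2/5·y_n + 3/5·y_{n+1}] ⇒ (1 − 3/5z)y_{n+1} = (1 + 2/5z)y_n
  R(z) = (1 + 2/5z)/(1 − 3/5z).

Solve |R(x)|<1 on ℝ⁻.
x=-1.1: |R|=0.3373
x=-2: |R|=0.0909
x=-10: |R|=0.4286
x=-100: |R|=0.6393
θ=3/5≥1/2 ⇒ |1+2/5x|<|1−3/5x| ∀x<0 ⇒ unbounded interval.

(−∞, 0) — no finite endpoint.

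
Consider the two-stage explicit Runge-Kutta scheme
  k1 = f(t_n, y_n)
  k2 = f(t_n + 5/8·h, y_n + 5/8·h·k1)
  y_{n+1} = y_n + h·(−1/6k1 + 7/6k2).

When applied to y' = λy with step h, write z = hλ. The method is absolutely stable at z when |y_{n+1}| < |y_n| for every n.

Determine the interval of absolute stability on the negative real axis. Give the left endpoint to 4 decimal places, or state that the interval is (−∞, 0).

With y'=λy (z=hλ):
  k1=λy_n ⇒ h·k1=z·y_n;  k2=λ(1+5/8z)y_n ⇒ h·k2=z(1+5/8z)y_n
  y_{n+1}/y_n = 1 − 1/6z + 7/6z(1+5/8z) = 1 + z + 35/48z²
  so R(z) = 1 + z + 35/48z².

Boundary: |R(x)|=1, x<0.
x=-0.75: |R|=0.6602
R=1: x+35/48x²=0 ⇒ x=−48/35=-1.3714; min R=1−1/(4·35/48)=0.6571>−1
Confirm numerically:
  x=-1.094: |R|=0.77869 <1
  x=-1.069: |R|=0.76426 <1
  x=-0.879: |R|=0.68438 <1
  x=-0.834: |R|=0.67318 <1
  x=-1.908: |R|=1.74650 >1
  x=-1.888: |R|=1.71115 >1
So |R|<1 on (-1.3714, 0).

(-1.3714, 0).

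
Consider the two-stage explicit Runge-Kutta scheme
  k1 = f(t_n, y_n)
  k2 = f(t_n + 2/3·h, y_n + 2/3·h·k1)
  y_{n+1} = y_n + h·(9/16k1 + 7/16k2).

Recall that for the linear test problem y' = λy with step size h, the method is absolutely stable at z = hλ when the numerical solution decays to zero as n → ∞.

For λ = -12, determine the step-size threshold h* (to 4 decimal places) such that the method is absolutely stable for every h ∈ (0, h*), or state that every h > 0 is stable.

On y'=λy, z=hλ:
  k1=λy_n ⇒ h·k1=z·y_n;  k2=λ(1+2/3z)y_n ⇒ h·k2=z(1+2/3z)y_n
  y_{n+1}/y_n = 1 + 9/16z + 7/16z(1+2/3z) = 1 + z + 7/24z²
  Hence R(z) = 1 + z + 7/24z².

Boundary: |R(x)|=1, x<0.
x=-0.5: |R|=0.5729
R=1: x+7/24x²=0 ⇒ x=−24/7=-3.4286; min R=1−1/(4·7/24)=0.1429>−1
Confirm numerically:
  x=-3.254: |R|=0.83432 <1
  x=-3.069: |R|=0.67814 <1
  x=-2.204: |R|=0.21280 <1
  x=-3.600: |R|=1.18000 >1
  x=-3.528: |R|=1.10231 >1
Interval (-3.4286, 0).

(-3.4286,0); λ=-12 ⇒ h* = (24/7)/12 = 0.2857.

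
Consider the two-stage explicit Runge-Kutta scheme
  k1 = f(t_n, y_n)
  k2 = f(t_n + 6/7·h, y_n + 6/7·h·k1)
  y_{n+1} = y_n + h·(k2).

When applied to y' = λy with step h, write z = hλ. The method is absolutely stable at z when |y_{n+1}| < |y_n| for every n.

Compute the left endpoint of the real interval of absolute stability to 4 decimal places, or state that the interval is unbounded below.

z* = -1.1667.

On y'=λy, z=hλ:
  k1=λy_n ⇒ h·k1=z·y_n;  k2=λ(1+6/7z)y_n ⇒ h·k2=z(1+6/7z)y_n
  y_{n+1}/y_n = 1 + z(1+6/7z) = 1 + z + 6/7z²
  Hence R(z) = 1 + z + 6/7z².

Boundary: |R(x)|=1, x<0.
x=-0.9: |R|=0.7943
R=1: x+6/7x²=0 ⇒ x=−7/6=-1.1667; min R=1−1/(4·6/7)=0.7083>−1
Confirm numerically:
  x=-0.979: |R|=0.84252 <1
  x=-0.878: |R|=0.78276 <1
  x=-0.741: |R|=0.72964 <1
  x=-0.616: |R|=0.70925 <1
  x=-1.690: |R|=1.75809 >1
  x=-1.443: |R|=1.34178 >1
So |R|<1 on (-1.1667, 0).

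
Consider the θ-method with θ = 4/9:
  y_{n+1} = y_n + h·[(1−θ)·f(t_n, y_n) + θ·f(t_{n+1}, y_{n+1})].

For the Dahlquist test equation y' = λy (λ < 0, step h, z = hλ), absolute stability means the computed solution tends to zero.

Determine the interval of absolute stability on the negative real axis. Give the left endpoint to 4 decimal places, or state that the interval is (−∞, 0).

With y'=λy (z=hλ):
  y_{n+1} = y_n + z·[5/9·y_n + 4/9·y_{n+1}] ⇒ (1 − 4/9z)y_{n+1} = (1 + 5/9z)y_n
  R(z) = (1 + 5/9z)/(1 − 4/9z).

Boundary: |R(x)|=1, x<0.
x=-0.49: |R|=0.5976
R=−1: 1+5/9x = −1+4/9x ⇒ -1/9x=2 ⇒ x=2/(-1/9)=-18.0000
Confirm numerically:
  x=-17.757: |R|=0.99696 <1
  x=-17.281: |R|=0.99080 <1
  x=-9.800: |R|=0.82988 <1
  x=-8.796: |R|=0.79169 <1
  x=-18.520: |R|=1.00626 >1
  x=-18.457: |R|=1.00552 >1
  x=-18.440: |R|=1.00532 >1
So |R|<1 on (-18.0000, 0).

z∈(-18.0000,0).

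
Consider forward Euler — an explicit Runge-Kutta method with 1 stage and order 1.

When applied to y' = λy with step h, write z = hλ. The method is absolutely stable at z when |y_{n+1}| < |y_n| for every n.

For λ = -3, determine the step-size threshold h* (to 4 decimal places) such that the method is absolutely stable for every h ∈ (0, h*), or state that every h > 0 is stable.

With y'=λy (z=hλ):
  order 1, 1-stage ⇒ R(z)=1+z
  (e.g. R(-1.47)=-0.47000, |R|=0.47000)

Boundary: |R(x)|=1, x<0.
x=-1.47: |R|=0.4700
|R(-2.04)|=1.0400 |R(-0.68)|=0.3200 |R(-0.67)|=0.3300
Bisect:
  x_lo=-2.4562 |R|=1.4562  x_hi=-0.0733 |R|=0.9267
  mid=-1.26478 |R|=0.26478 →hi
  mid=-1.86050 |R|=0.86050 →hi
  mid=-2.15836 |R|=1.15836 →lo
  mid=-2.00943 |R|=1.00943 →lo
  mid=-1.93496 |R|=0.93496 →hi
  mid=-1.97220 |R|=0.97220 →hi
  mid=-1.99081 |R|=0.99081 →hi
  mid=-2.00012 |R|=1.00012 →lo
  mid=-1.99547 |R|=0.99547 →hi
  ...
  [-2.00012,-1.99998] ⇒ x*=-2.0000
Stable set (-2.0000, 0).

(-2.0000,0); λ=-3 ⇒ h* = 0.6667.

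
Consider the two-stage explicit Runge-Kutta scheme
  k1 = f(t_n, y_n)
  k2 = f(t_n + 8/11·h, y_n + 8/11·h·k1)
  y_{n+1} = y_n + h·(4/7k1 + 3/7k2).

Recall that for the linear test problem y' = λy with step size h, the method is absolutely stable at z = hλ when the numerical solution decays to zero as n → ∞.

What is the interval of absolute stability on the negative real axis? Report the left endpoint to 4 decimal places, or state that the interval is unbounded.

z∈(-3.2083,0).

On y'=λy, z=hλ:
  k1=λy_n ⇒ h·k1=z·y_n;  k2=λ(1+8/11z)y_n ⇒ h·k2=z(1+8/11z)y_n
  y_{n+1}/y_n = 1 + 4/7z + 3/7z(1+8/11z) = 1 + z + 24/77z²
  ⇒ R(z) = 1 + z + 24/77z².

Need |R(x)|<1, x<0.
x=-0.4: |R|=0.6499
R=1: x+24/77x²=0 ⇒ x=−77/24=-3.2083; min R=1−1/(4·24/77)=0.1979>−1
Confirm numerically:
  x=-3.039: |R|=0.83960 <1
  x=-2.001: |R|=0.24700 <1
  x=-1.575: |R|=0.19818 <1
  x=-1.363: |R|=0.21604 <1
  x=-3.581: |R|=1.41595 >1
  x=-3.494: |R|=1.31110 >1
So |R|<1 on (-3.2083, 0).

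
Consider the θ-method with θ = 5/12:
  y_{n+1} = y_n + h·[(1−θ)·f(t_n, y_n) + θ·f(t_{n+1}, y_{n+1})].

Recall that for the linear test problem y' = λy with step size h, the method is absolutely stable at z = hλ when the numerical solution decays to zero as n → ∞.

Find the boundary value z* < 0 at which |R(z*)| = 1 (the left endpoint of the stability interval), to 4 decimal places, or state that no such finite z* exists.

With y'=λy (z=hλ):
  y_{n+1} = y_n + z·[7/12·y_n + 5/12·y_{n+1}] ⇒ (1 − 5/12z)y_{n+1} = (1 + 7/12z)y_n
  R(z) = (1 + 7/12z)/(1 − 5/12z).

Find x<0 with |R(x)|<1.
x=-0.67: |R|=0.4762
R=−1: 1+7/12x = −1+5/12x ⇒ -1/6x=2 ⇒ x=2/(-1/6)=-12.0000
Confirm numerically:
  x=-9.809: |R|=0.92822 <1
  x=-8.118: |R|=0.85237 <1
  x=-7.942: |R|=0.84305 <1
  x=-12.412: |R|=1.01113 >1
  x=-12.176: |R|=1.00483 >1
Interval (-12.0000, 0).

z* = -12.0000.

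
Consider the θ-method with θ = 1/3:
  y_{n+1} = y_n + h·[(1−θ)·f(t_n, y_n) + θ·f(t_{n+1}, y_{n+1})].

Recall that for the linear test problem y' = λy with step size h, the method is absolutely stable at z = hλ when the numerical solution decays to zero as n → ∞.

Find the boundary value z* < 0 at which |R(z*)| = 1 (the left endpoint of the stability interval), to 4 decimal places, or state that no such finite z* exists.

With y'=λy (z=hλ):
  y_{n+1} = y_n + z·[2/3·y_n + 1/3·y_{n+1}] ⇒ (1 − 1/3z)y_{n+1} = (1 + 2/3z)y_n
  ⇒ R(z) = (1 + 2/3z)/(1 − 1/3z).

Solve |R(x)|<1 on ℝ⁻.
x=-1.16: |R|=0.1635
R=−1: 1+2/3x = −1+1/3x ⇒ -1/3x=2 ⇒ x=2/(-1/3)=-6.0000
Confirm numerically:
  x=-4.801: |R|=0.84630 <1
  x=-4.267: |R|=0.76152 <1
  x=-3.523: |R|=0.62027 <1
  x=-3.163: |R|=0.53967 <1
  x=-6.462: |R|=1.04883 >1
  x=-6.141: |R|=1.01543 >1
Stable set (-6.0000, 0).

left endpoint -6.0000.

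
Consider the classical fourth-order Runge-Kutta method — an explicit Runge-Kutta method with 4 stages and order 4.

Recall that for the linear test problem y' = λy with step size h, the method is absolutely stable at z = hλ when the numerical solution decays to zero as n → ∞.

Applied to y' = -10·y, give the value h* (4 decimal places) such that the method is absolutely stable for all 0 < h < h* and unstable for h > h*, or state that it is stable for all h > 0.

On y'=λy, z=hλ:
  order 4, 4-stage ⇒ R(z)=1+z+z^2/2+z^3/6+z^4/24
  (e.g. R(-0.65)=0.52292, |R|=0.52292)

Solve |R(x)|<1 on ℝ⁻.
x=-0.65: |R|=0.5229
|R(-2.33)|=0.5043 |R(-1.87)|=0.2981 |R(-0.6)|=0.5494
Bisect:
  x_lo=-3.4512 |R|=2.5641  x_hi=-0.1697 |R|=0.8439
  mid=-1.81044 |R|=0.28703 →hi
  mid=-2.63080 |R|=0.79099 →hi
  mid=-3.04098 |R|=1.45909 →lo
  mid=-2.83589 |R|=1.07900 →lo
  mid=-2.73335 |R|=0.92446 →hi
  mid=-2.78462 |R|=0.99898 →hi
  mid=-2.81025 |R|=1.03829 →lo
  mid=-2.79744 |R|=1.01846 →lo
  ...
  [-2.78542,-2.78522] ⇒ x*=-2.7853
Interval (-2.7853, 0).

(-2.7853,0); λ=-10 ⇒ h* = 0.2785.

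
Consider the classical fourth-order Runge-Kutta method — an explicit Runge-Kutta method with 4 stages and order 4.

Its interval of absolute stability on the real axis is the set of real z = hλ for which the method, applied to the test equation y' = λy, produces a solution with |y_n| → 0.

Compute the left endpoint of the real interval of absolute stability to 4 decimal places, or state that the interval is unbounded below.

left endpoint -2.7853.

Test eqn y'=λy, z=hλ:
  order 4, 4-stage ⇒ R(z)=1+z+z^2/2+z^3/6+z^4/24
  (e.g. R(-1.1)=0.34417, |R|=0.34417)

Boundary: |R(x)|=1, x<0.
x=-1.1: |R|=0.3442
|R(-1.95)|=0.3179 |R(-1.32)|=0.2944 |R(-1.02)|=0.3684
Bisect:
  x_lo=-3.4320 |R|=2.5004  x_hi=-0.1768 |R|=0.8379
  mid=-1.80440 |R|=0.28608 →hi
  mid=-2.61818 |R|=0.77592 →hi
  mid=-3.02506 |R|=1.42592 →lo
  mid=-2.82162 |R|=1.05616 →lo
  mid=-2.71990 |R|=0.90580 →hi
  mid=-2.77076 |R|=0.97831 →hi
  mid=-2.79619 |R|=1.01655 →lo
  mid=-2.78347 |R|=0.99726 →hi
  ...
  [-2.78546,-2.78526] ⇒ x*=-2.7853
So |R|<1 on (-2.7853, 0).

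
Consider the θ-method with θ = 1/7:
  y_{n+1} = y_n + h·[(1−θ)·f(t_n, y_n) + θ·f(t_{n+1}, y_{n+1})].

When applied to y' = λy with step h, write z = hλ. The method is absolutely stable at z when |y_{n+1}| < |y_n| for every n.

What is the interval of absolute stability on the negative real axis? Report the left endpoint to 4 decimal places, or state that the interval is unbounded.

Test eqn y'=λy, z=hλ:
  y_{n+1} = y_n + z·[6/7·y_n + 1/7·y_{n+1}] ⇒ (1 − 1/7z)y_{n+1} = (1 + 6/7z)y_n
  R(z) = (1 + 6/7z)/(1 − 1/7z).

Find x<0 with |R(x)|<1.
x=-0.9: |R|=0.2025
R=−1: 1+6/7x = −1+1/7x ⇒ -5/7x=2 ⇒ x=2/(-5/7)=-2.8000
Confirm numerically:
  x=-2.708: |R|=0.95262 <1
  x=-2.531: |R|=0.85888 <1
  x=-2.415: |R|=0.79554 <1
  x=-2.120: |R|=0.62719 <1
  x=-3.206: |R|=1.19890 >1
  x=-3.150: |R|=1.17241 >1
  x=-2.853: |R|=1.02690 >1
Stable set (-2.8000, 0).

(-2.8000, 0).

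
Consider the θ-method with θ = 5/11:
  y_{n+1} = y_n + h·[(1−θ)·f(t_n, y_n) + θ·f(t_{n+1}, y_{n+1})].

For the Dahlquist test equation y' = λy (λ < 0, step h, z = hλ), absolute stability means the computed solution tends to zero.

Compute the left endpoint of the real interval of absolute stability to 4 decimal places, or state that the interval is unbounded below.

With y'=λy (z=hλ):
  y_{n+1} = y_n + z·[6/11·y_n + 5/11·y_{n+1}] ⇒ (1 − 5/11z)y_{n+1} = (1 + 6/11z)y_n
  ⇒ R(z) = (1 + 6/11z)/(1 − 5/11z).

Find x<0 with |R(x)|<1.
x=-0.82: |R|=0.4026
R=−1: 1+6/11x = −1+5/11x ⇒ -1/11x=2 ⇒ x=2/(-1/11)=-22.0000
Confirm numerically:
  x=-17.120: |R|=0.94948 <1
  x=-12.165: |R|=0.86307 <1
  x=-10.655: |R|=0.82349 <1
  x=-22.598: |R|=1.00482 >1
  x=-22.491: |R|=1.00398 >1
  x=-22.233: |R|=1.00191 >1
Stable set (-22.0000, 0).

z* = -22.0000.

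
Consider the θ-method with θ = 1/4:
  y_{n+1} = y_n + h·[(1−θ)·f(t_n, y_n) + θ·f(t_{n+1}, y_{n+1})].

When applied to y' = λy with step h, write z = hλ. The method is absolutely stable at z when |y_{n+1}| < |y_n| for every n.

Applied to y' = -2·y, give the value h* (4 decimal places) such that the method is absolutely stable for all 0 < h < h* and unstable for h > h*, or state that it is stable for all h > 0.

With y'=λy (z=hλ):
  y_{n+1} = y_n + z·[3/4·y_n + 1/4·y_{n+1}] ⇒ (1 − 1/4z)y_{n+1} = (1 + 3/4z)y_n
  Hence R(z) = (1 + 3/4z)/(1 − 1/4z).

Boundary: |R(x)|=1, x<0.
x=-0.55: |R|=0.5165
R=−1: 1+3/4x = −1+1/4x ⇒ -1/2x=2 ⇒ x=2/(-1/2)=-4.0000
Confirm numerically:
  x=-3.810: |R|=0.95134 <1
  x=-3.377: |R|=0.83110 <1
  x=-3.062: |R|=0.73435 <1
  x=-2.132: |R|=0.39074 <1
  x=-4.316: |R|=1.07600 >1
  x=-4.244: |R|=1.05919 >1
Stable set (-4.0000, 0).

(-4.0000,0); λ=-2 ⇒ h* = (4)/2 = 2.0000.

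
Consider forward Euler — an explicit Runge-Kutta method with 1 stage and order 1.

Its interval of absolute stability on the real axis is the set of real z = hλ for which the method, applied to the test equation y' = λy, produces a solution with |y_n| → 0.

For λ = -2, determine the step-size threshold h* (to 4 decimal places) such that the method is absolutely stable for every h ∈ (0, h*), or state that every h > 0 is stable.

(-2.0000,0); λ=-2 ⇒ h* = 1.0000.

On y'=λy, z=hλ:
  order 1, 1-stage ⇒ R(z)=1+z
  (e.g. R(-0.62)=0.38000, |R|=0.38000)

Need |R(x)|<1, x<0.
x=-0.62: |R|=0.3800
|R(-1.89)|=0.8900 |R(-0.82)|=0.1800 |R(-0.63)|=0.3700
Bisect:
  x_lo=-2.7036 |R|=1.7036  x_hi=-0.2410 |R|=0.7590
  mid=-1.47227 |R|=0.47227 →hi
  mid=-2.08793 |R|=1.08793 →lo
  mid=-1.78010 |R|=0.78010 →hi
  mid=-1.93402 |R|=0.93402 →hi
  mid=-2.01098 |R|=1.01098 →lo
  mid=-1.97250 |R|=0.97250 →hi
  mid=-1.99174 |R|=0.99174 →hi
  ...
  [-2.00000,-1.99985] ⇒ x*=-2.0000
Stable set (-2.0000, 0).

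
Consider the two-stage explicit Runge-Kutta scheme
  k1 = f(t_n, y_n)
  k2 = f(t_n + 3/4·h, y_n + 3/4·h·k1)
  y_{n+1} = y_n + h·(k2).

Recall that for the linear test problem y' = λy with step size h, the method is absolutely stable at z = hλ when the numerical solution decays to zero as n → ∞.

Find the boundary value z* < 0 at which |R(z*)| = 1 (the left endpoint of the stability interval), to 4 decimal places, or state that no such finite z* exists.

z* = -1.3333.

With y'=λy (z=hλ):
  k1=λy_n ⇒ h·k1=z·y_n;  k2=λ(1+3/4z)y_n ⇒ h·k2=z(1+3/4z)y_n
  y_{n+1}/y_n = 1 + z(1+3/4z) = 1 + z + 3/4z²
  R(z) = 1 + z + 3/4z².

Need |R(x)|<1, x<0.
x=-0.69: |R|=0.6671
R=1: x+3/4x²=0 ⇒ x=−4/3=-1.3333; min R=1−1/(4·3/4)=0.6667>−1
Confirm numerically:
  x=-0.976: |R|=0.73843 <1
  x=-0.853: |R|=0.69271 <1
  x=-0.632: |R|=0.66757 <1
  x=-1.916: |R|=1.83729 >1
  x=-1.406: |R|=1.07663 >1
  x=-1.368: |R|=1.03557 >1
Stable set (-1.3333, 0).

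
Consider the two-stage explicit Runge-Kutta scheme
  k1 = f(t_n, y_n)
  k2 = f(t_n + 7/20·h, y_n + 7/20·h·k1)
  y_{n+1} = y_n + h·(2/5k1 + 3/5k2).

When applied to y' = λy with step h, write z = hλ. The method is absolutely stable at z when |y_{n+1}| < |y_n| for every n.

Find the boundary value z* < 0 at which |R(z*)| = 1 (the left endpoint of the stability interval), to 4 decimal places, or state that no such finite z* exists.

z* = -4.7619.

Set f=λy, z=hλ:
  k1=λy_n ⇒ h·k1=z·y_n;  k2=λ(1+7/20z)y_n ⇒ h·k2=z(1+7/20z)y_n
  y_{n+1}/y_n = 1 + 2/5z + 3/5z(1+7/20z) = 1 + z + 21/100z²
  R(z) = 1 + z + 21/100z².

Need |R(x)|<1, x<0.
x=-0.35: |R|=0.6757
R=1: x+21/100x²=0 ⇒ x=−100/21=-4.7619; min R=1−1/(4·21/100)=-0.1905>−1
Confirm numerically:
  x=-4.282: |R|=0.56846 <1
  x=-4.017: |R|=0.37162 <1
  x=-3.443: |R|=0.04639 <1
  x=-5.285: |R|=1.58056 >1
  x=-5.192: |R|=1.46894 >1
So |R|<1 on (-4.7619, 0).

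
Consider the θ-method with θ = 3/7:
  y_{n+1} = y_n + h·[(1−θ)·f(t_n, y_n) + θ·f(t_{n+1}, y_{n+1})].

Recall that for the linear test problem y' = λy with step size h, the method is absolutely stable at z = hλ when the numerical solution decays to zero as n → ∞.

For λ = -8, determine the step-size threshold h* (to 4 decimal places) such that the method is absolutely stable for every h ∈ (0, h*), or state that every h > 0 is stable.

With y'=λy (z=hλ):
  y_{n+1} = y_n + z·[4/7·y_n + 3/7·y_{n+1}] ⇒ (1 − 3/7z)y_{n+1} = (1 + 4/7z)y_n
  so R(z) = (1 + 4/7z)/(1 − 3/7z).

Need |R(x)|<1, x<0.
x=-1.16: |R|=0.2252
R=−1: 1+4/7x = −1+3/7x ⇒ -1/7x=2 ⇒ x=2/(-1/7)=-14.0000
Confirm numerically:
  x=-11.405: |R|=0.93704 <1
  x=-8.059: |R|=0.80944 <1
  x=-6.513: |R|=0.71789 <1
  x=-14.352: |R|=1.00703 >1
  x=-14.243: |R|=1.00489 >1
  x=-14.150: |R|=1.00303 >1
So |R|<1 on (-14.0000, 0).

(-14.0000,0); λ=-8 ⇒ h* = (14)/8 = 1.7500.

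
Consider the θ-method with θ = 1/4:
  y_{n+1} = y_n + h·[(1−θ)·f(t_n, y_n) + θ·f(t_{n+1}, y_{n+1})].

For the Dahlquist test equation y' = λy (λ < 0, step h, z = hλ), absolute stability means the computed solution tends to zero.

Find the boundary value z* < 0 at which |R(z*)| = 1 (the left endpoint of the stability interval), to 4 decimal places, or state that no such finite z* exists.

With y'=λy (z=hλ):
  y_{n+1} = y_n + z·[3/4·y_n + 1/4·y_{n+1}] ⇒ (1 − 1/4z)y_{n+1} = (1 + 3/4z)y_n
  Hence R(z) = (1 + 3/4z)/(1 − 1/4z).

Find x<0 with |R(x)|<1.
x=-1.13: |R|=0.1189
R=−1: 1+3/4x = −1+1/4x ⇒ -1/2x=2 ⇒ x=2/(-1/2)=-4.0000
Confirm numerically:
  x=-3.652: |R|=0.90904 <1
  x=-2.719: |R|=0.61869 <1
  x=-2.285: |R|=0.45426 <1
  x=-4.394: |R|=1.09388 >1
  x=-4.324: |R|=1.07785 >1
  x=-4.270: |R|=1.06530 >1
Stable set (-4.0000, 0).

z* = -4.0000.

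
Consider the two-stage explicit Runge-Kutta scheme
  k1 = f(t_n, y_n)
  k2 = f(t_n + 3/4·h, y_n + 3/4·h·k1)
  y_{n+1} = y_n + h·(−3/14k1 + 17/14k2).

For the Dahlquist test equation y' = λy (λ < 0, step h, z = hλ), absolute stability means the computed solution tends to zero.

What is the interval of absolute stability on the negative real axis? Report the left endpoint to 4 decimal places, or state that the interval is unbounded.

With y'=λy (z=hλ):
  k1=λy_n ⇒ h·k1=z·y_n;  k2=λ(1+3/4z)y_n ⇒ h·k2=z(1+3/4z)y_n
  y_{n+1}/y_n = 1 − 3/14z + 17/14z(1+3/4z) = 1 + z + 51/56z²
  Hence R(z) = 1 + z + 51/56z².

Find x<0 with |R(x)|<1.
x=-0.77: |R|=0.7700
R=1: x+51/56x²=0 ⇒ x=−56/51=-1.0980; min R=1−1/(4·51/56)=0.7255>−1
Confirm numerically:
  x=-1.004: |R|=0.91401 <1
  x=-0.677: |R|=0.74041 <1
  x=-0.589: |R|=0.72695 <1
  x=-0.519: |R|=0.72631 <1
  x=-1.632: |R|=1.79362 >1
  x=-1.580: |R|=1.69351 >1
  x=-1.242: |R|=1.16284 >1
So |R|<1 on (-1.0980, 0).

z∈(-1.0980,0).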